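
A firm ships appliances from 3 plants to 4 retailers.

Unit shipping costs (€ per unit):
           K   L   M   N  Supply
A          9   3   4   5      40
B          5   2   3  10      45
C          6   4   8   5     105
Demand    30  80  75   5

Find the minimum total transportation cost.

770

A cheapest plan:
  A to L: 10 × €3 = €30
  A to M: 30 × €4 = €120
  B to M: 45 × €3 = €135
  C to K: 30 × €6 = €180
  C to L: 70 × €4 = €280
  C to N: 5 × €5 = €25
Total = 30 + 120 + 135 + 180 + 280 + 25 = €770.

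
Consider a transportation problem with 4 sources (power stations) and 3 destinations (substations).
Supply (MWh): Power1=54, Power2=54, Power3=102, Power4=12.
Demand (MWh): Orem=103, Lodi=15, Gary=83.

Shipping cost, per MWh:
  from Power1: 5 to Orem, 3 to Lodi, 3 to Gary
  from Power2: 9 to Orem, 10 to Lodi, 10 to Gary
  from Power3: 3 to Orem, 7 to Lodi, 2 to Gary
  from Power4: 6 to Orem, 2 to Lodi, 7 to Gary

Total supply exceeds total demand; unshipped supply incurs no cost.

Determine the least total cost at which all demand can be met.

757

Optimal allocation:
  Power1–Lodi: 3 × 3 = 9
  Power1–Gary: 51 × 3 = 153
  Power2–Orem: 33 × 9 = 297
  Power3–Orem: 70 × 3 = 210
  Power3–Gary: 32 × 2 = 64
  Power4–Lodi: 12 × 2 = 24
Total = 9 + 153 + 297 + 210 + 64 + 24 = 757.
(Supply check: Power1 ships 54; Power2 ships 33; Power3 ships 102; Power4 ships 12.)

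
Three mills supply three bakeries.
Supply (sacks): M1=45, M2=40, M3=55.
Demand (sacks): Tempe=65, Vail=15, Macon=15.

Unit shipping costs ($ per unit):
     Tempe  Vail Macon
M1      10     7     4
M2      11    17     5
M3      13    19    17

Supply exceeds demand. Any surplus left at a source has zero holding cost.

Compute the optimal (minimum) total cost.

A cheapest plan:
  M1->Tempe: 15 × $10 = $150
  M1->Vail: 15 × $7 = $105
  M1->Macon: 15 × $4 = $60
  M2->Tempe: 40 × $11 = $440
  M3->Tempe: 10 × $13 = $130
Total = 150 + 105 + 60 + 440 + 130 = $885.

885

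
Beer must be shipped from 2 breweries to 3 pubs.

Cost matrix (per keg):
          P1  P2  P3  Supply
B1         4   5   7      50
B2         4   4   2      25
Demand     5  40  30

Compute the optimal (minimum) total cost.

A cheapest plan:
  B1->P1: 5 kegs
  B1->P2: 40 kegs
  B1->P3: 5 kegs
  B2->P3: 25 kegs
Total cost = 305.

305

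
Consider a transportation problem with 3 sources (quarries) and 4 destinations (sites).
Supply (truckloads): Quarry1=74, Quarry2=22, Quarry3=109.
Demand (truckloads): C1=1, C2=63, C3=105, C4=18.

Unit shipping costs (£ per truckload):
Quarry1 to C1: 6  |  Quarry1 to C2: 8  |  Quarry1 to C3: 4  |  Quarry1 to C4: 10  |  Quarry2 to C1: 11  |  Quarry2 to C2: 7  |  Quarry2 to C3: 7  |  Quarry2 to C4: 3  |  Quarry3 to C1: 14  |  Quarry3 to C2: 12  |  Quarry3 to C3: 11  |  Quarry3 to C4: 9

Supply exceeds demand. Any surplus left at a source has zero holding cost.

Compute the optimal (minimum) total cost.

1440

Optimal allocation:
  Quarry1->C1: 1 × £6 = £6
  Quarry1->C3: 73 × £4 = £292
  Quarry2->C2: 4 × £7 = £28
  Quarry2->C4: 18 × £3 = £54
  Quarry3->C2: 59 × £12 = £708
  Quarry3->C3: 32 × £11 = £352
Total = 6 + 292 + 28 + 54 + 708 + 352 = £1440.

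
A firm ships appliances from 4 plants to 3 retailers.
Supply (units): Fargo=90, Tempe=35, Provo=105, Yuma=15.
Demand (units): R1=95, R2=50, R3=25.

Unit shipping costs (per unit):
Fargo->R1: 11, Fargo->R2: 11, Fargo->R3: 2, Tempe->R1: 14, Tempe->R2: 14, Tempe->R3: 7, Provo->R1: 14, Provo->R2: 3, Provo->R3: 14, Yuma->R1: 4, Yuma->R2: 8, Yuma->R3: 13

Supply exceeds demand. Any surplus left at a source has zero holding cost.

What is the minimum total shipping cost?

Optimal allocation:
  Fargo->R1: 65 units
  Fargo->R3: 25 units
  Provo->R1: 15 units
  Provo->R2: 50 units
  Yuma->R1: 15 units
Total cost = 1185.

1185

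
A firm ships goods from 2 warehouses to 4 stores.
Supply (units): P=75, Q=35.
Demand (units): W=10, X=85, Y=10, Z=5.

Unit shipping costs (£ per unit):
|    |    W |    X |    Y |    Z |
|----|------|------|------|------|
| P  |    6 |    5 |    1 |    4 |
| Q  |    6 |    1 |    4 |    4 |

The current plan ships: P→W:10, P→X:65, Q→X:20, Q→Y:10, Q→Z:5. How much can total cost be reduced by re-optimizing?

90

Current plan cost = 10·6 + 65·5 + 20·1 + 10·4 + 5·4 = £465.
Optimal plan:
  P to W: 10 × £6 = £60
  P to X: 50 × £5 = £250
  P to Y: 10 × £1 = £10
  P to Z: 5 × £4 = £20
  Q to X: 35 × £1 = £35
Optimal cost = £375.
Saving = 465 − 375 = £90.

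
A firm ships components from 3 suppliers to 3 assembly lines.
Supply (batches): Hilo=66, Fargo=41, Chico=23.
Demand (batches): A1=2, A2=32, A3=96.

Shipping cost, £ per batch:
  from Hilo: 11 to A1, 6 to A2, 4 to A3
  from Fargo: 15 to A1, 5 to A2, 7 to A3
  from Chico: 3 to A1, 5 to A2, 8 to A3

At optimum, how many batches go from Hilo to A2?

The minimum-cost plan:
  Hilo→A3: 66 batches
  Fargo→A2: 11 batches
  Fargo→A3: 30 batches
  Chico→A1: 2 batches
  Chico→A2: 21 batches
Total cost = £640.
The route Hilo→A2 is not used.

0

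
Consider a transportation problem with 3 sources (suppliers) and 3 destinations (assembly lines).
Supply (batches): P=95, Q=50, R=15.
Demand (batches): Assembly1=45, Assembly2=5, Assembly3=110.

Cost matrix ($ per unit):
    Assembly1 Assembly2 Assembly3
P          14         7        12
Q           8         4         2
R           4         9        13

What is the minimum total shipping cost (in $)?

1335

An optimal shipping plan:
  P→Assembly1: 30 × $14 = $420
  P→Assembly2: 5 × $7 = $35
  P→Assembly3: 60 × $12 = $720
  Q→Assembly3: 50 × $2 = $100
  R→Assembly1: 15 × $4 = $60
Total = 420 + 35 + 720 + 100 + 60 = $1335.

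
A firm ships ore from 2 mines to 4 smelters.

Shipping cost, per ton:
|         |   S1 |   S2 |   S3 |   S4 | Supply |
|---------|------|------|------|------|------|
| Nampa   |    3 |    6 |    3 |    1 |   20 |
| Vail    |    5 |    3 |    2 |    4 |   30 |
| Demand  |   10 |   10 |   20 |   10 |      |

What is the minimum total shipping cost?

110

An optimal shipping plan:
  Nampa–S1: 10 tons
  Nampa–S4: 10 tons
  Vail–S2: 10 tons
  Vail–S3: 20 tons
Total cost = 110.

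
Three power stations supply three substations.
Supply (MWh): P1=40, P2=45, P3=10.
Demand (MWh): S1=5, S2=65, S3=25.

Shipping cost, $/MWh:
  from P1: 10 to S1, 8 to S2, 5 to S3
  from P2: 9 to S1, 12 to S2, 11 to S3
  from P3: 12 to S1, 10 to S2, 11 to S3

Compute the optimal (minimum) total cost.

A cheapest plan:
  P1–S2: 15 × $8 = $120
  P1–S3: 25 × $5 = $125
  P2–S1: 5 × $9 = $45
  P2–S2: 40 × $12 = $480
  P3–S2: 10 × $10 = $100
Total = 120 + 125 + 45 + 480 + 100 = $870.
(Supply check: P1 ships 40; P2 ships 45; P3 ships 10.)

870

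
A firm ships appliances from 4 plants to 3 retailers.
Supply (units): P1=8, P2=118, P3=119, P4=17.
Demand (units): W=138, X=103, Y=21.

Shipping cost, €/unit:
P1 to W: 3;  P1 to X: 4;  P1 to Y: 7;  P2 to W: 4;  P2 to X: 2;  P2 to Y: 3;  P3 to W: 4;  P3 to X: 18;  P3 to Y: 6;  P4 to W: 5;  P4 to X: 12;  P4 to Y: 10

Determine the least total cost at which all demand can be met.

848

An optimal shipping plan:
  P1→W: 2 units
  P1→X: 6 units
  P2→X: 97 units
  P2→Y: 21 units
  P3→W: 119 units
  P4→W: 17 units
Total cost = €848.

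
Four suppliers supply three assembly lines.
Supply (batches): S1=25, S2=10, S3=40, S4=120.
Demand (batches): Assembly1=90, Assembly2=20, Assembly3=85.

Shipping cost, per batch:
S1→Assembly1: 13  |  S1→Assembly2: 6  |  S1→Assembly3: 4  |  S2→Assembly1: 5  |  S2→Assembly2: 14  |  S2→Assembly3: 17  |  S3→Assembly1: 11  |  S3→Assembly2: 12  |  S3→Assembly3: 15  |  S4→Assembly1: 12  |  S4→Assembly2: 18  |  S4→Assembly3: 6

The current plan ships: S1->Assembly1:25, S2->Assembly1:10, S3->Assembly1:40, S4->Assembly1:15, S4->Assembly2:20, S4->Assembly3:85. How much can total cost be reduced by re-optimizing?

Current plan cost = 25·13 + 10·5 + 40·11 + 15·12 + 20·18 + 85·6 = 1865.
Optimal plan:
  S1->Assembly2: 20 × 6 = 120
  S1->Assembly3: 5 × 4 = 20
  S2->Assembly1: 10 × 5 = 50
  S3->Assembly1: 40 × 11 = 440
  S4->Assembly1: 40 × 12 = 480
  S4->Assembly3: 80 × 6 = 480
Optimal cost = 1590.
Saving = 1865 − 1590 = 275.

275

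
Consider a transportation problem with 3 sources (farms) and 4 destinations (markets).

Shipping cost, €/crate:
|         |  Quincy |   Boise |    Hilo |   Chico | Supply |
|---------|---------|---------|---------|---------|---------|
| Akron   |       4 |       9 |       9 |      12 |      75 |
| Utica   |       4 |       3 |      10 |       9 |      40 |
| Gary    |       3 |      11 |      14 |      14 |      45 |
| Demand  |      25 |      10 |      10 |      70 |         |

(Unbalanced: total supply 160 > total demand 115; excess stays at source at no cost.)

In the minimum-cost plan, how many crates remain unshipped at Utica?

0

An optimal plan:
  Akron->Hilo: 10 × €9 = €90
  Akron->Chico: 40 × €12 = €480
  Utica->Boise: 10 × €3 = €30
  Utica->Chico: 30 × €9 = €270
  Gary->Quincy: 25 × €3 = €75
Total cost = €945.
Utica ships 40 of its 40, leaving 0.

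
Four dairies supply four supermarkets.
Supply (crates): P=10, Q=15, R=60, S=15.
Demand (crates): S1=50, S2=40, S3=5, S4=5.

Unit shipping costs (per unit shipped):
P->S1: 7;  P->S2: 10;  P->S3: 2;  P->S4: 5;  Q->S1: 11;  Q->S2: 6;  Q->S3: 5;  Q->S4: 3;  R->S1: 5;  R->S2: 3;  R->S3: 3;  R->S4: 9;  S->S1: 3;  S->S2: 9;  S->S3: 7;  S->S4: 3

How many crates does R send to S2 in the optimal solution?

Optimal shipments:
  P–S1: 5 × 7 = 35
  P–S3: 5 × 2 = 10
  Q–S2: 10 × 6 = 60
  Q–S4: 5 × 3 = 15
  R–S1: 30 × 5 = 150
  R–S2: 30 × 3 = 90
  S–S1: 15 × 3 = 45
Total cost = 405.
So R→S2 carries 30 crates.

30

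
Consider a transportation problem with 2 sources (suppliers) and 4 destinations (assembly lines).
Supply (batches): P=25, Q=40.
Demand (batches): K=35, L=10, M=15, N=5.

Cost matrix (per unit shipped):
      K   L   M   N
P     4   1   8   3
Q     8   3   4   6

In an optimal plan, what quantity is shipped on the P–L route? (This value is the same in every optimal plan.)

Optimal shipments:
  P–K: 25 × 4 = 100
  Q–K: 10 × 8 = 80
  Q–L: 10 × 3 = 30
  Q–M: 15 × 4 = 60
  Q–N: 5 × 6 = 30
Total cost = 300.
The route P→L is not used.

0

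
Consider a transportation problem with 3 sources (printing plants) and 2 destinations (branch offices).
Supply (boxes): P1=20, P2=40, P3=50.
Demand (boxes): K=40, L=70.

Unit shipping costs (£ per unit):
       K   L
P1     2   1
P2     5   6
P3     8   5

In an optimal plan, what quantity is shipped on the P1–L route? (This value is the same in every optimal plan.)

The minimum-cost plan:
  P1→L: 20 × £1 = £20
  P2→K: 40 × £5 = £200
  P3→L: 50 × £5 = £250
Total cost = £470.
So P1→L carries 20 boxes.

20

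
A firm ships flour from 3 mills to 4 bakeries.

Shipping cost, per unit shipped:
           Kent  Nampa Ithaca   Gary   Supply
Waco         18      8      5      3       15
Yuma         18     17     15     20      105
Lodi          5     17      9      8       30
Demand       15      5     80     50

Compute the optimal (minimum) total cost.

A cheapest plan:
  Waco–Gary: 15 × 3 = 45
  Yuma–Nampa: 5 × 17 = 85
  Yuma–Ithaca: 80 × 15 = 1200
  Yuma–Gary: 20 × 20 = 400
  Lodi–Kent: 15 × 5 = 75
  Lodi–Gary: 15 × 8 = 120
Total = 45 + 85 + 1200 + 400 + 75 + 120 = 1925.

1925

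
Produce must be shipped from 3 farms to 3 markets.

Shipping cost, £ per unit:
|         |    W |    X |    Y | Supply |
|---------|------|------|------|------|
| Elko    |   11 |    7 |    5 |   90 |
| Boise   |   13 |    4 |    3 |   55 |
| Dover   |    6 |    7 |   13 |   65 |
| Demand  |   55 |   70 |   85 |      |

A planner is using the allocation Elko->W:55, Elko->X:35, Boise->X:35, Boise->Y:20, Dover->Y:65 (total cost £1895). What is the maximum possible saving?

Current plan cost = 55·11 + 35·7 + 35·4 + 20·3 + 65·13 = £1895.
Optimal plan:
  Elko to X: 5 × £7 = £35
  Elko to Y: 85 × £5 = £425
  Boise to X: 55 × £4 = £220
  Dover to W: 55 × £6 = £330
  Dover to X: 10 × £7 = £70
Optimal cost = £1080.
Saving = 1895 − 1080 = £815.

815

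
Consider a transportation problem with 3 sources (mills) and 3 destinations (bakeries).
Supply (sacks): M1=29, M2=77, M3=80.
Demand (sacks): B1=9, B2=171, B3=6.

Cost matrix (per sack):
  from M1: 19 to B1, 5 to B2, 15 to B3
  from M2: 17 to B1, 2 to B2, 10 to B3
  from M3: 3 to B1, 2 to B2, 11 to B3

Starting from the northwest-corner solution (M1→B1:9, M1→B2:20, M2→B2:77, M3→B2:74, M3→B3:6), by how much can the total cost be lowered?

123

Current plan cost = 9·19 + 20·5 + 77·2 + 74·2 + 6·11 = 639.
Optimal plan:
  M1–B2: 29 sacks
  M2–B2: 71 sacks
  M2–B3: 6 sacks
  M3–B1: 9 sacks
  M3–B2: 71 sacks
Optimal cost = 516.
Saving = 639 − 516 = 123.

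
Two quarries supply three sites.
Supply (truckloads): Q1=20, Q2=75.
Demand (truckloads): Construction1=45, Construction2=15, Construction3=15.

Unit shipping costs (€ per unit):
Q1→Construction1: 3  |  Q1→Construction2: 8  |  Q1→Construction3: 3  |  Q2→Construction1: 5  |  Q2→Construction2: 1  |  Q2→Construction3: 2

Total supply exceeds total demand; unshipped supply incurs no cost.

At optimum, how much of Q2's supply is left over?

An optimal plan:
  Q1→Construction1: 20 × €3 = €60
  Q2→Construction1: 25 × €5 = €125
  Q2→Construction2: 15 × €1 = €15
  Q2→Construction3: 15 × €2 = €30
Total cost = €230.
Q2 ships 55 of its 75, leaving 20.

20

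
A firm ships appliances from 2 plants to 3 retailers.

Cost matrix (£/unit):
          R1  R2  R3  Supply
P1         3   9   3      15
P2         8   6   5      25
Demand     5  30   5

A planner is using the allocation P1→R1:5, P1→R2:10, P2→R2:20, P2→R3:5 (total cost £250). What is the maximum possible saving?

Current plan cost = 5·3 + 10·9 + 20·6 + 5·5 = £250.
Optimal plan:
  P1→R1: 5 × £3 = £15
  P1→R2: 5 × £9 = £45
  P1→R3: 5 × £3 = £15
  P2→R2: 25 × £6 = £150
Optimal cost = £225.
Saving = 250 − 225 = £25.

25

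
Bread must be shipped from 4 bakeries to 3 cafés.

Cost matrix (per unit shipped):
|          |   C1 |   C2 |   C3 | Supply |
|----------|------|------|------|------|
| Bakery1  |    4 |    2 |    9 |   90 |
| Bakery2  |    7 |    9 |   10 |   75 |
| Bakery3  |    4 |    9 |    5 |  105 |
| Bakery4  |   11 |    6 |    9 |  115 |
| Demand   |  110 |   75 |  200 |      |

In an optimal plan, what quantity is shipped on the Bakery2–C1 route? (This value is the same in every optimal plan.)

Optimal shipments:
  Bakery1→C1: 15 × 4 = 60
  Bakery1→C2: 75 × 2 = 150
  Bakery2→C1: 75 × 7 = 525
  Bakery3→C1: 20 × 4 = 80
  Bakery3→C3: 85 × 5 = 425
  Bakery4→C3: 115 × 9 = 1035
Total cost = 2275.
So Bakery2→C1 carries 75 trays.

75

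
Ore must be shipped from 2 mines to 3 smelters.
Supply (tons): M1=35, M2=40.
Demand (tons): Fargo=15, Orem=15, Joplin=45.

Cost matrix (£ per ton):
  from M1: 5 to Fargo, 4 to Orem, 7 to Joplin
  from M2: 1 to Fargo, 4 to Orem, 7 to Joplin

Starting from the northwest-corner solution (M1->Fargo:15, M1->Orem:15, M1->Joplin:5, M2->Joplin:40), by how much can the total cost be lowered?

Current plan cost = 15·5 + 15·4 + 5·7 + 40·7 = £450.
Optimal plan:
  M1->Orem: 15 × £4 = £60
  M1->Joplin: 20 × £7 = £140
  M2->Fargo: 15 × £1 = £15
  M2->Joplin: 25 × £7 = £175
Optimal cost = £390.
Saving = 450 − 390 = £60.

60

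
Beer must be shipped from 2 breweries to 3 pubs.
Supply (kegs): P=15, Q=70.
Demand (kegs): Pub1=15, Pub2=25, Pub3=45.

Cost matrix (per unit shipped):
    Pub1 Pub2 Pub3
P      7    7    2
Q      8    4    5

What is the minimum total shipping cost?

One minimum-cost allocation:
  P→Pub3: 15 kegs
  Q→Pub1: 15 kegs
  Q→Pub2: 25 kegs
  Q→Pub3: 30 kegs
Total cost = 400.

400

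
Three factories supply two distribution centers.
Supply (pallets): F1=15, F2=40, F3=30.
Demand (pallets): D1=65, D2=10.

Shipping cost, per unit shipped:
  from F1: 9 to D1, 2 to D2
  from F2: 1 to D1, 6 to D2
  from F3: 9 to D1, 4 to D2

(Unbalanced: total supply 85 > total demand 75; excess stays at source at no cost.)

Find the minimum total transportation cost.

285

A cheapest plan:
  F1→D2: 10 pallets
  F2→D1: 40 pallets
  F3→D1: 25 pallets
Total cost = 285.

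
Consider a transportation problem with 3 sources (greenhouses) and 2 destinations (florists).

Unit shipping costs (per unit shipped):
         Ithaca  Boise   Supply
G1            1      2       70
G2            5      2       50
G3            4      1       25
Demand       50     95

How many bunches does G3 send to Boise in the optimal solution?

25

The minimum-cost plan:
  G1->Ithaca: 50 × 1 = 50
  G1->Boise: 20 × 2 = 40
  G2->Boise: 50 × 2 = 100
  G3->Boise: 25 × 1 = 25
Total cost = 215.
So G3→Boise carries 25 bunches.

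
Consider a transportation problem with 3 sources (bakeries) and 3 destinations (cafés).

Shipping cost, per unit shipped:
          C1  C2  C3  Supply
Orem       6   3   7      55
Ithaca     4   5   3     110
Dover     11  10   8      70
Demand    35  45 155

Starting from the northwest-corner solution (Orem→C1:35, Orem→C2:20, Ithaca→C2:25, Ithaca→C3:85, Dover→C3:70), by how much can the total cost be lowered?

100

Current plan cost = 35·6 + 20·3 + 25·5 + 85·3 + 70·8 = 1210.
Optimal plan:
  Orem to C1: 10 trays
  Orem to C2: 45 trays
  Ithaca to C1: 25 trays
  Ithaca to C3: 85 trays
  Dover to C3: 70 trays
Optimal cost = 1110.
Saving = 1210 − 1110 = 100.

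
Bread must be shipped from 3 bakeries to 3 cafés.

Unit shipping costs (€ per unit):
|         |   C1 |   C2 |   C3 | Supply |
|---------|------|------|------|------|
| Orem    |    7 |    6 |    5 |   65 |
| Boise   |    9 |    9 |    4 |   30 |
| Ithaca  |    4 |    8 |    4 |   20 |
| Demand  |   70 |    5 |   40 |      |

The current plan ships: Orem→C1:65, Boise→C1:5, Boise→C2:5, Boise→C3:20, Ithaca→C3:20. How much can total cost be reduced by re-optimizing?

75

Current plan cost = 65·7 + 5·9 + 5·9 + 20·4 + 20·4 = €705.
Optimal plan:
  Orem–C1: 50 trays
  Orem–C2: 5 trays
  Orem–C3: 10 trays
  Boise–C3: 30 trays
  Ithaca–C1: 20 trays
Optimal cost = €630.
Saving = 705 − 630 = €75.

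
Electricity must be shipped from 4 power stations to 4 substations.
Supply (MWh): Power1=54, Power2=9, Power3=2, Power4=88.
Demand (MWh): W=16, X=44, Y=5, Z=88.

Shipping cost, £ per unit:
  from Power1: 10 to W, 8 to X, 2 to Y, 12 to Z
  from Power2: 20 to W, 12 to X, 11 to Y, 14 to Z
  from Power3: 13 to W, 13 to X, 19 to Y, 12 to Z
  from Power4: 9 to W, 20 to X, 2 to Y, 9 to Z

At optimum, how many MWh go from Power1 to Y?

5

Solving gives:
  Power1 to W: 5 × £10 = £50
  Power1 to X: 44 × £8 = £352
  Power1 to Y: 5 × £2 = £10
  Power2 to Z: 9 × £14 = £126
  Power3 to Z: 2 × £12 = £24
  Power4 to W: 11 × £9 = £99
  Power4 to Z: 77 × £9 = £693
Total cost = £1354.
So Power1→Y carries 5 MWh.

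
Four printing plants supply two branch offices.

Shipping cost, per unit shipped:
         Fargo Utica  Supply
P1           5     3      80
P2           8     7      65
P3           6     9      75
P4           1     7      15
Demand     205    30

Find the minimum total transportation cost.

1325

An optimal shipping plan:
  P1 to Fargo: 50 × 5 = 250
  P1 to Utica: 30 × 3 = 90
  P2 to Fargo: 65 × 8 = 520
  P3 to Fargo: 75 × 6 = 450
  P4 to Fargo: 15 × 1 = 15
Total = 250 + 90 + 520 + 450 + 15 = 1325.
(Supply check: P1 ships 80; P2 ships 65; P3 ships 75; P4 ships 15.)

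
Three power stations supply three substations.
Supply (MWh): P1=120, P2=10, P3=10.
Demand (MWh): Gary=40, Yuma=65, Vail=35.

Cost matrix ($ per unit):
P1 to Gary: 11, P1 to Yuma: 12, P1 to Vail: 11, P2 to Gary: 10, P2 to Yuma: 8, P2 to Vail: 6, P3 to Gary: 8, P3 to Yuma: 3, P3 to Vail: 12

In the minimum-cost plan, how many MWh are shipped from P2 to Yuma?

Solving gives:
  P1→Gary: 40 MWh
  P1→Yuma: 55 MWh
  P1→Vail: 25 MWh
  P2→Vail: 10 MWh
  P3→Yuma: 10 MWh
Total cost = $1465.
The route P2→Yuma is not used.

0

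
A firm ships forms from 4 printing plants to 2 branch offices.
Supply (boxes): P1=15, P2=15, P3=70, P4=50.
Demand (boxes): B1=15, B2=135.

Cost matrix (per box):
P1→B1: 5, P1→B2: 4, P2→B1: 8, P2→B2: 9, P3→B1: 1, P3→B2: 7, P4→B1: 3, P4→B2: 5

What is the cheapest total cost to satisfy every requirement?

845

One minimum-cost allocation:
  P1→B2: 15 × 4 = 60
  P2→B2: 15 × 9 = 135
  P3→B1: 15 × 1 = 15
  P3→B2: 55 × 7 = 385
  P4→B2: 50 × 5 = 250
Total = 60 + 135 + 15 + 385 + 250 = 845.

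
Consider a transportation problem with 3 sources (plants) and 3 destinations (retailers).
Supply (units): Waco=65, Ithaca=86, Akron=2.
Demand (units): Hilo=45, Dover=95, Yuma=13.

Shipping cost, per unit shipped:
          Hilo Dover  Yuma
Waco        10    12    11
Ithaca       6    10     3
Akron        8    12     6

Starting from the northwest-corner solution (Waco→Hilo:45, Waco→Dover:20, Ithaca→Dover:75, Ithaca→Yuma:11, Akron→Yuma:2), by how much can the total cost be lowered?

Current plan cost = 45·10 + 20·12 + 75·10 + 11·3 + 2·6 = 1485.
Optimal plan:
  Waco–Dover: 65 × 12 = 780
  Ithaca–Hilo: 45 × 6 = 270
  Ithaca–Dover: 28 × 10 = 280
  Ithaca–Yuma: 13 × 3 = 39
  Akron–Dover: 2 × 12 = 24
Optimal cost = 1393.
Saving = 1485 − 1393 = 92.

92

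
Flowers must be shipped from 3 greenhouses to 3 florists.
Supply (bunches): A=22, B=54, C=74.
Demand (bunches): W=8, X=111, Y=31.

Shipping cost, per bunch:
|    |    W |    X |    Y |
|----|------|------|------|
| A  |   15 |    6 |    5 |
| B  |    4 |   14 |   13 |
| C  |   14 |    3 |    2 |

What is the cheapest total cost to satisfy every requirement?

An optimal shipping plan:
  A–Y: 22 × 5 = 110
  B–W: 8 × 4 = 32
  B–X: 46 × 14 = 644
  C–X: 65 × 3 = 195
  C–Y: 9 × 2 = 18
Total = 110 + 32 + 644 + 195 + 18 = 999.
(Supply check: A ships 22; B ships 54; C ships 74.)

999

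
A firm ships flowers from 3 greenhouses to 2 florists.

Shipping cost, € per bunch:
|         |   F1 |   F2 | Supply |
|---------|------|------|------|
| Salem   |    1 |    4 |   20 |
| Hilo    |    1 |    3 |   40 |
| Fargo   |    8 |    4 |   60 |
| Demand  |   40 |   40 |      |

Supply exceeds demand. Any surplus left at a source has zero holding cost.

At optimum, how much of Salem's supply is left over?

An optimal plan:
  Salem–F1: 20 bunches
  Hilo–F1: 20 bunches
  Hilo–F2: 20 bunches
  Fargo–F2: 20 bunches
Total cost = €180.
Salem ships 20 of its 20, leaving 0.

0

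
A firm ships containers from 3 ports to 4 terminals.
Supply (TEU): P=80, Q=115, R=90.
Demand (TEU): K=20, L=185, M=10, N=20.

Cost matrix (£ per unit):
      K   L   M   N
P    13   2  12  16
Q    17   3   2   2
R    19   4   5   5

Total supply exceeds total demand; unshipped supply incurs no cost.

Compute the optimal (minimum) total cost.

855

An optimal shipping plan:
  P→K: 20 × £13 = £260
  P→L: 60 × £2 = £120
  Q→L: 85 × £3 = £255
  Q→M: 10 × £2 = £20
  Q→N: 20 × £2 = £40
  R→L: 40 × £4 = £160
Total = 260 + 120 + 255 + 20 + 40 + 160 = £855.
(Supply check: P ships 80; Q ships 115; R ships 40.)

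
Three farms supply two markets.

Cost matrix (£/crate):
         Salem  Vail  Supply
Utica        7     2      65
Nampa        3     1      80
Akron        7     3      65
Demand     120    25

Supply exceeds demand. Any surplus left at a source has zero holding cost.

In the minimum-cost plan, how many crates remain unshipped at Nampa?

Minimum-cost shipments:
  Utica→Vail: 25 × £2 = £50
  Nampa→Salem: 80 × £3 = £240
  Akron→Salem: 40 × £7 = £280
Total cost = £570.
Nampa ships 80 of its 80, leaving 0.

0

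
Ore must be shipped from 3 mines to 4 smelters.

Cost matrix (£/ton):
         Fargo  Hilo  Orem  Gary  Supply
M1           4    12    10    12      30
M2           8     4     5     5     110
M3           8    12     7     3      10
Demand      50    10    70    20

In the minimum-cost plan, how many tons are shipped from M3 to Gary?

The minimum-cost plan:
  M1 to Fargo: 30 × £4 = £120
  M2 to Fargo: 20 × £8 = £160
  M2 to Hilo: 10 × £4 = £40
  M2 to Orem: 70 × £5 = £350
  M2 to Gary: 10 × £5 = £50
  M3 to Gary: 10 × £3 = £30
Total cost = £750.
So M3→Gary carries 10 tons.

10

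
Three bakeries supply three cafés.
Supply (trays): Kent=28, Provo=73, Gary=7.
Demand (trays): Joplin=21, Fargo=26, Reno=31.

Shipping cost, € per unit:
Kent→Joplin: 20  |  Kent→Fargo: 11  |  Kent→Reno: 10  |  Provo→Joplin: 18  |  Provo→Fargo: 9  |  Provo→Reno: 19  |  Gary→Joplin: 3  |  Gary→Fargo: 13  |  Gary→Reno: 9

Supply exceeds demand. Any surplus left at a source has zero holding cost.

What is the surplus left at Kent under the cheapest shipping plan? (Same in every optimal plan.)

0

An optimal plan:
  Kent–Reno: 28 trays
  Provo–Joplin: 14 trays
  Provo–Fargo: 26 trays
  Provo–Reno: 3 trays
  Gary–Joplin: 7 trays
Total cost = €844.
Kent ships 28 of its 28, leaving 0.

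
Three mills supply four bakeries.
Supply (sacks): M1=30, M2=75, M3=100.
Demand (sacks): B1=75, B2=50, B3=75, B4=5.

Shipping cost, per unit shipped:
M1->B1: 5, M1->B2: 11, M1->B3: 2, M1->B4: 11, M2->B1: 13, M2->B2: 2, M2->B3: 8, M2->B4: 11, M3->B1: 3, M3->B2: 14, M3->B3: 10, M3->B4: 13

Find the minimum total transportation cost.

850

An optimal shipping plan:
  M1–B3: 30 sacks
  M2–B2: 50 sacks
  M2–B3: 20 sacks
  M2–B4: 5 sacks
  M3–B1: 75 sacks
  M3–B3: 25 sacks
Total cost = 850.
(Supply check: M1 ships 30; M2 ships 75; M3 ships 100.)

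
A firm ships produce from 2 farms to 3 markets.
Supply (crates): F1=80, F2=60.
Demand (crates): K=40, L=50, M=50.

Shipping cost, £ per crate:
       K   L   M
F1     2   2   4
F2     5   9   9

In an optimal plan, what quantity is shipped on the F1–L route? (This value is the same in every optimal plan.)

50

The minimum-cost plan:
  F1 to L: 50 × £2 = £100
  F1 to M: 30 × £4 = £120
  F2 to K: 40 × £5 = £200
  F2 to M: 20 × £9 = £180
Total cost = £600.
So F1→L carries 50 crates.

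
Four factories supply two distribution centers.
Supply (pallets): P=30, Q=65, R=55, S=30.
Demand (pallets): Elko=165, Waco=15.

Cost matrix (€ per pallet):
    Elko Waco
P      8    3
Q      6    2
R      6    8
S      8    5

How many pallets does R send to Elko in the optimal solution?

The minimum-cost plan:
  P to Elko: 15 pallets
  P to Waco: 15 pallets
  Q to Elko: 65 pallets
  R to Elko: 55 pallets
  S to Elko: 30 pallets
Total cost = €1125.
So R→Elko carries 55 pallets.

55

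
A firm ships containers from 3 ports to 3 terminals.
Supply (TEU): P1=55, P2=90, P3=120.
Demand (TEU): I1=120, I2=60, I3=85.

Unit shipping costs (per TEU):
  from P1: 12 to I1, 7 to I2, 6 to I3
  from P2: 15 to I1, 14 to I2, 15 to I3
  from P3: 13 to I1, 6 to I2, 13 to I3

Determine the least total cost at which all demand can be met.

An optimal shipping plan:
  P1 to I3: 55 × 6 = 330
  P2 to I1: 60 × 15 = 900
  P2 to I3: 30 × 15 = 450
  P3 to I1: 60 × 13 = 780
  P3 to I2: 60 × 6 = 360
Total = 330 + 900 + 450 + 780 + 360 = 2820.
(Supply check: P1 ships 55; P2 ships 90; P3 ships 120.)

2820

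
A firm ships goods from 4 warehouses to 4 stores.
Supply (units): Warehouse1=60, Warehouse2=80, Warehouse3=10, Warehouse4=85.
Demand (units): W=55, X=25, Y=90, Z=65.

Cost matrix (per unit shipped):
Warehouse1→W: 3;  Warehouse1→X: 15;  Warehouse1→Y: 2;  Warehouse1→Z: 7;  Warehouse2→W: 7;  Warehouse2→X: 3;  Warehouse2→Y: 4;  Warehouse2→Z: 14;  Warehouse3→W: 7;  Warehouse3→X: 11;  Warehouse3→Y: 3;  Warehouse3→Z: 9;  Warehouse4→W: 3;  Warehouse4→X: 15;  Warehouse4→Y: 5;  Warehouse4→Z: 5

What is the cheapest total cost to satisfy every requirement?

A cheapest plan:
  Warehouse1 to W: 35 units
  Warehouse1 to Y: 25 units
  Warehouse2 to X: 25 units
  Warehouse2 to Y: 55 units
  Warehouse3 to Y: 10 units
  Warehouse4 to W: 20 units
  Warehouse4 to Z: 65 units
Total cost = 865.

865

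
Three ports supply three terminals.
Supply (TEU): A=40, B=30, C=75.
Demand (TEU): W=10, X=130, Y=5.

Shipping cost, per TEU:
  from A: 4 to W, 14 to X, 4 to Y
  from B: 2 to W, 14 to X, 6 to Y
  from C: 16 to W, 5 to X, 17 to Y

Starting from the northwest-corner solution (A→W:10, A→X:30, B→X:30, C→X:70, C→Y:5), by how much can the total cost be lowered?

130

Current plan cost = 10·4 + 30·14 + 30·14 + 70·5 + 5·17 = 1315.
Optimal plan:
  A->X: 35 × 14 = 490
  A->Y: 5 × 4 = 20
  B->W: 10 × 2 = 20
  B->X: 20 × 14 = 280
  C->X: 75 × 5 = 375
Optimal cost = 1185.
Saving = 1315 − 1185 = 130.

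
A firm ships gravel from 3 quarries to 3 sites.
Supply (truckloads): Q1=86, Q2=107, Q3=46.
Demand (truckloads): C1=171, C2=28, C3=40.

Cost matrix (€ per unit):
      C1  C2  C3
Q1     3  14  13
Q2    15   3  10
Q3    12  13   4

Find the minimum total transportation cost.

An optimal shipping plan:
  Q1->C1: 86 truckloads
  Q2->C1: 79 truckloads
  Q2->C2: 28 truckloads
  Q3->C1: 6 truckloads
  Q3->C3: 40 truckloads
Total cost = €1759.

1759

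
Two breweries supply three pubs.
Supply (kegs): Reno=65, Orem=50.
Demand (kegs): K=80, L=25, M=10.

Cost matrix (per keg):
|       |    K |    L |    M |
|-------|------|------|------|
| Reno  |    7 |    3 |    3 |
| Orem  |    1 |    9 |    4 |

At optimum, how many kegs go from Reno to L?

Optimal shipments:
  Reno→K: 30 × 7 = 210
  Reno→L: 25 × 3 = 75
  Reno→M: 10 × 3 = 30
  Orem→K: 50 × 1 = 50
Total cost = 365.
So Reno→L carries 25 kegs.

25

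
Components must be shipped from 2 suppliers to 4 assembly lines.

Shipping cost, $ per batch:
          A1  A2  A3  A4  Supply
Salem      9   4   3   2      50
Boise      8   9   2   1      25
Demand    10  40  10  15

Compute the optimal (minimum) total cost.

285

One minimum-cost allocation:
  Salem–A1: 10 batches
  Salem–A2: 40 batches
  Boise–A3: 10 batches
  Boise–A4: 15 batches
Total cost = $285.
(Supply check: Salem ships 50; Boise ships 25.)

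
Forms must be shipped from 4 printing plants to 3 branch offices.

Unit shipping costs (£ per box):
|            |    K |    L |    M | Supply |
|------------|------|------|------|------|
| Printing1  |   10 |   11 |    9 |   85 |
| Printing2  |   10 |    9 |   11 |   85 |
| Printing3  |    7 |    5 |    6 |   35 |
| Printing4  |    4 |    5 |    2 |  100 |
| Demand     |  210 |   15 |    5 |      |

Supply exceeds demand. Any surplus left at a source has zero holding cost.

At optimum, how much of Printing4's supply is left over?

0

Minimum-cost shipments:
  Printing1–K: 85 × £10 = £850
  Printing2–K: 10 × £10 = £100
  Printing3–K: 20 × £7 = £140
  Printing3–L: 15 × £5 = £75
  Printing4–K: 95 × £4 = £380
  Printing4–M: 5 × £2 = £10
Total cost = £1555.
Printing4 ships 100 of its 100, leaving 0.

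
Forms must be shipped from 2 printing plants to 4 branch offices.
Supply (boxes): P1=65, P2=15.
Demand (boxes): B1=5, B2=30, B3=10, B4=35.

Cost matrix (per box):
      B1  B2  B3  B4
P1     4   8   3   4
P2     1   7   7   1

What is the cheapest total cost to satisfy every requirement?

385

A cheapest plan:
  P1->B1: 5 × 4 = 20
  P1->B2: 30 × 8 = 240
  P1->B3: 10 × 3 = 30
  P1->B4: 20 × 4 = 80
  P2->B4: 15 × 1 = 15
Total = 20 + 240 + 30 + 80 + 15 = 385.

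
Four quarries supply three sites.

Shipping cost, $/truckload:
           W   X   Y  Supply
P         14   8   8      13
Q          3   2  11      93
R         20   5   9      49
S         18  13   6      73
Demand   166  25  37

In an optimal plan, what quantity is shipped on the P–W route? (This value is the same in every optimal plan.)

Solving gives:
  P–W: 13 × $14 = $182
  Q–W: 93 × $3 = $279
  R–W: 24 × $20 = $480
  R–X: 25 × $5 = $125
  S–W: 36 × $18 = $648
  S–Y: 37 × $6 = $222
Total cost = $1936.
So P→W carries 13 truckloads.

13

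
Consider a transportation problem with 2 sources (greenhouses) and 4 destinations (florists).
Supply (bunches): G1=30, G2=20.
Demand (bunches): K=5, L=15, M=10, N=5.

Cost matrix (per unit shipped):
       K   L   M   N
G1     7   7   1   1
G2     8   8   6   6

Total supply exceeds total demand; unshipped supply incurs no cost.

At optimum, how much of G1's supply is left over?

0

An optimal plan:
  G1→K: 5 × 7 = 35
  G1→L: 10 × 7 = 70
  G1→M: 10 × 1 = 10
  G1→N: 5 × 1 = 5
  G2→L: 5 × 8 = 40
Total cost = 160.
G1 ships 30 of its 30, leaving 0.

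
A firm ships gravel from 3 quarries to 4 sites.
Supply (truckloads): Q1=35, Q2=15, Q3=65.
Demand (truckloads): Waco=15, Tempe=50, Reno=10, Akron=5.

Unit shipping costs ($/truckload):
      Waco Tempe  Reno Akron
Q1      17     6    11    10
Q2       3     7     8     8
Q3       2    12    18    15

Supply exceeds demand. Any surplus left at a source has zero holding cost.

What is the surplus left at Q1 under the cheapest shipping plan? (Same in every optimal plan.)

0

An optimal plan:
  Q1 to Tempe: 35 × $6 = $210
  Q2 to Reno: 10 × $8 = $80
  Q2 to Akron: 5 × $8 = $40
  Q3 to Waco: 15 × $2 = $30
  Q3 to Tempe: 15 × $12 = $180
Total cost = $540.
Q1 ships 35 of its 35, leaving 0.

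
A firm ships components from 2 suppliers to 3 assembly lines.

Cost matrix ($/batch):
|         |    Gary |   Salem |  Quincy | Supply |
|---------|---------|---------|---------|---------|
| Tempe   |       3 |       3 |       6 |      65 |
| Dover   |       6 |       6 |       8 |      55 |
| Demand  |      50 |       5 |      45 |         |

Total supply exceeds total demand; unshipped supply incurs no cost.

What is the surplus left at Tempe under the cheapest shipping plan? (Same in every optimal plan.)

0

Minimum-cost shipments:
  Tempe to Gary: 50 batches
  Tempe to Salem: 5 batches
  Tempe to Quincy: 10 batches
  Dover to Quincy: 35 batches
Total cost = $505.
Tempe ships 65 of its 65, leaving 0.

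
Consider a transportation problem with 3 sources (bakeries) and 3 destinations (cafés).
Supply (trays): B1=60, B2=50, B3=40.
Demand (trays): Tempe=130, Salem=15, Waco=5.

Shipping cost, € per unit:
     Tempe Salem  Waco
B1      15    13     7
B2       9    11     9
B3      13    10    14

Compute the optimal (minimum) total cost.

1785

One minimum-cost allocation:
  B1→Tempe: 55 × €15 = €825
  B1→Waco: 5 × €7 = €35
  B2→Tempe: 50 × €9 = €450
  B3→Tempe: 25 × €13 = €325
  B3→Salem: 15 × €10 = €150
Total = 825 + 35 + 450 + 325 + 150 = €1785.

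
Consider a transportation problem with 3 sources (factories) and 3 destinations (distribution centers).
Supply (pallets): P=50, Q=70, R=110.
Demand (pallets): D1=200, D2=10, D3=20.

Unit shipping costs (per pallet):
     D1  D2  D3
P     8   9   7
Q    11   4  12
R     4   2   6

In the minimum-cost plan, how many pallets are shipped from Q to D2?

Optimal shipments:
  P to D1: 30 × 8 = 240
  P to D3: 20 × 7 = 140
  Q to D1: 60 × 11 = 660
  Q to D2: 10 × 4 = 40
  R to D1: 110 × 4 = 440
Total cost = 1520.
So Q→D2 carries 10 pallets.

10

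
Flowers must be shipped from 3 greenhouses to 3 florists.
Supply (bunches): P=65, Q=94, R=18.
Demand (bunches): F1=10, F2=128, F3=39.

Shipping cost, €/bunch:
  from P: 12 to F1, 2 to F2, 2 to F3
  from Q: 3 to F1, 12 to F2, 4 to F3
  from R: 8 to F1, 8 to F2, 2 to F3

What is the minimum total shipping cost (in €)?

One minimum-cost allocation:
  P→F2: 65 × €2 = €130
  Q→F1: 10 × €3 = €30
  Q→F2: 45 × €12 = €540
  Q→F3: 39 × €4 = €156
  R→F2: 18 × €8 = €144
Total = 130 + 30 + 540 + 156 + 144 = €1000.
(Supply check: P ships 65; Q ships 94; R ships 18.)

1000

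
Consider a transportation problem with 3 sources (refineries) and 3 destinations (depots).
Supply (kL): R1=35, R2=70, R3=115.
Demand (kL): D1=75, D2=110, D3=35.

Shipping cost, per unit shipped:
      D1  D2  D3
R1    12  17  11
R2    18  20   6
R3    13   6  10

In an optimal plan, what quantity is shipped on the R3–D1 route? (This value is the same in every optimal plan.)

5

Solving gives:
  R1–D1: 35 × 12 = 420
  R2–D1: 35 × 18 = 630
  R2–D3: 35 × 6 = 210
  R3–D1: 5 × 13 = 65
  R3–D2: 110 × 6 = 660
Total cost = 1985.
So R3→D1 carries 5 kL.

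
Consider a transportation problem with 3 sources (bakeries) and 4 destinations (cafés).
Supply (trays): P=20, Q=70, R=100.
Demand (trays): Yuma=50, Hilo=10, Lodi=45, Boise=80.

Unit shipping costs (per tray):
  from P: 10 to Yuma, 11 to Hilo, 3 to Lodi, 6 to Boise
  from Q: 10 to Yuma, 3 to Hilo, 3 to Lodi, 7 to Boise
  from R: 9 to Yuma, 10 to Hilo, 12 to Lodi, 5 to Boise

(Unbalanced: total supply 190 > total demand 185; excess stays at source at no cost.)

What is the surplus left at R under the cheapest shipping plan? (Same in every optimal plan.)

0

Minimum-cost shipments:
  P->Lodi: 20 × 3 = 60
  Q->Yuma: 30 × 10 = 300
  Q->Hilo: 10 × 3 = 30
  Q->Lodi: 25 × 3 = 75
  R->Yuma: 20 × 9 = 180
  R->Boise: 80 × 5 = 400
Total cost = 1045.
R ships 100 of its 100, leaving 0.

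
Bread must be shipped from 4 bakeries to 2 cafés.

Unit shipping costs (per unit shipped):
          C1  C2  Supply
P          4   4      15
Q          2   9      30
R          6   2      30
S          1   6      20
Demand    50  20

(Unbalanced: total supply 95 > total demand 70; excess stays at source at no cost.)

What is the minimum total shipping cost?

120

An optimal shipping plan:
  Q–C1: 30 × 2 = 60
  R–C2: 20 × 2 = 40
  S–C1: 20 × 1 = 20
Total = 60 + 40 + 20 = 120.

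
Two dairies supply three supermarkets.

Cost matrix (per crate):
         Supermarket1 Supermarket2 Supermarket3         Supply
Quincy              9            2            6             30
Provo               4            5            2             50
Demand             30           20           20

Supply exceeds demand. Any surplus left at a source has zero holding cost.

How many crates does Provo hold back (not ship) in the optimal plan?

Minimum-cost shipments:
  Quincy to Supermarket2: 20 × 2 = 40
  Provo to Supermarket1: 30 × 4 = 120
  Provo to Supermarket3: 20 × 2 = 40
Total cost = 200.
Provo ships 50 of its 50, leaving 0.

0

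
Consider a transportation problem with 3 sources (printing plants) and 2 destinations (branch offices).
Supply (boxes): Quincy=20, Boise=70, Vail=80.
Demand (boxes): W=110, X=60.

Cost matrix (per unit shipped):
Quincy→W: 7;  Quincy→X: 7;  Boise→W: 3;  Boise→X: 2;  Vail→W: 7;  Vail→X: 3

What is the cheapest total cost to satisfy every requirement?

A cheapest plan:
  Quincy->W: 20 × 7 = 140
  Boise->W: 70 × 3 = 210
  Vail->W: 20 × 7 = 140
  Vail->X: 60 × 3 = 180
Total = 140 + 210 + 140 + 180 = 670.

670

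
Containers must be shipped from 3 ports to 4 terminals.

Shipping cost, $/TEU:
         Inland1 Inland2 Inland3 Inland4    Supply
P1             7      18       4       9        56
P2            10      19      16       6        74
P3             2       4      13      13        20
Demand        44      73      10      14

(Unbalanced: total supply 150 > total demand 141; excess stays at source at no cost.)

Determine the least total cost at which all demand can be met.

A cheapest plan:
  P1→Inland1: 44 TEU
  P1→Inland2: 2 TEU
  P1→Inland3: 10 TEU
  P2→Inland2: 51 TEU
  P2→Inland4: 14 TEU
  P3→Inland2: 20 TEU
Total cost = $1517.
(Supply check: P1 ships 56; P2 ships 65; P3 ships 20.)

1517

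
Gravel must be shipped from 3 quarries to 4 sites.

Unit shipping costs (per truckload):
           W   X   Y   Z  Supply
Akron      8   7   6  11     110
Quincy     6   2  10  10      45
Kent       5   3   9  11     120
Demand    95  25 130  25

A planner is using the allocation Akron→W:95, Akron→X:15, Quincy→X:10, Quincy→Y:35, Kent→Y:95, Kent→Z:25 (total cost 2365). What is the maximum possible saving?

745

Current plan cost = 95·8 + 15·7 + 10·2 + 35·10 + 95·9 + 25·11 = 2365.
Optimal plan:
  Akron to Y: 110 × 6 = 660
  Quincy to X: 20 × 2 = 40
  Quincy to Z: 25 × 10 = 250
  Kent to W: 95 × 5 = 475
  Kent to X: 5 × 3 = 15
  Kent to Y: 20 × 9 = 180
Optimal cost = 1620.
Saving = 2365 − 1620 = 745.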